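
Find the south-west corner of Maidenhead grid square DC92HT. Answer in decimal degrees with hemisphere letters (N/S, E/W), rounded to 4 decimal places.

Field D=3, C=2: +3·20° lon, +2·10° lat → SW at lon -120°, lat -70°.
Square 9, 2: +9·2° lon, +2·1° lat → SW at lon -102°, lat -68°.
Subsquare h=7, t=19: +7·0.0833333° lon, +19·0.0416667° lat → SW at lon -101.417°, lat -67.2083°.
latitude 67.2083° S, longitude 101.4167° W.

67.2083° S, 101.4167° W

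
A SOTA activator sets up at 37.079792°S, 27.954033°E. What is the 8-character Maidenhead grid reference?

Offset from 180°W / 90°S: lon 207.95403°, lat 52.92021°.
Field (20°×10°, letters A–R): 207.95403/20 → 10 → K, 52.92021/10 → 5 → F; chars KF.
Square (2°×1°, digits 0–9): 7.95403/2 → 3, 2.92021/1 → 2; chars 32.
Subsquare (5′×2.5′, letters a–x): 1.95403/0.0833333 → 23 → x, 0.92021/0.0416667 → 22 → w; chars xw.
Extended square (30″×15″, digits 0–9): 0.03737/0.00833333 → 4, 0.00354/0.00416667 → 0; chars 40.

KF32xw40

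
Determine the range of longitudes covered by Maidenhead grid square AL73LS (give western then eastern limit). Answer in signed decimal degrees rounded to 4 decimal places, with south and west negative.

Field A=0, L=11: +0·20° lon, +11·10° lat → SW at lon -180°, lat 20°.
Square 7, 3: +7·2° lon, +3·1° lat → SW at lon -166°, lat 23°.
Subsquare l=11, s=18: +11·0.0833333° lon, +18·0.0416667° lat → SW at lon -165.083°, lat 23.75°.
Cell spans 0.0833333° lon × 0.0416667° lat.
west -165.0833, east -165.0000.

-165.0833, -165.0000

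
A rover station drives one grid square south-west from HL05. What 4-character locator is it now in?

GL94

Longitude square 0; −1 → -1, wraps to 9, carry into field.
Longitude field H = 7; −1 → 6 = G.
Latitude square 5; −1 → 4.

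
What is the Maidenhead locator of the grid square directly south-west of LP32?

LP21

Longitude square 3; −1 → 2.
Latitude square 2; −1 → 1.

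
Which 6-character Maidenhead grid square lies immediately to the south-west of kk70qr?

KK70pq

Longitude subsquare q = 16; −1 → 15 = p.
Latitude subsquare r = 17; −1 → 16 = q.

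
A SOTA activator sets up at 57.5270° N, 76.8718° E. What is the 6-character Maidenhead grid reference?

MO87km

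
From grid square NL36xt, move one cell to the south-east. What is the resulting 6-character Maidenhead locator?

NL46as

Longitude subsquare x = 23; +1 → 24, wraps to 0 = a, carry into square.
Longitude square 3; +1 → 4.
Latitude subsquare t = 19; −1 → 18 = s.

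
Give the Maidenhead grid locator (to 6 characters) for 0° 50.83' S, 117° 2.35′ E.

OI89md

Shift to the Maidenhead origin (180°W, 90°S): lon 297.0392, lat 89.1528.
Field: 297.0392/20 → 14 → O, 89.1528/10 → 8 → I; chars OI.
Square: 17.0392/2 → 8, 9.1528/1 → 9; chars 89.
Subsquare: 1.0392/0.0833333 → 12 → m, 0.1528/0.0416667 → 3 → d; chars md.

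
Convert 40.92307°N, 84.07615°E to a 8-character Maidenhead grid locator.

NN20aw91

Offset from 180°W / 90°S: lon 264.07615°, lat 130.92307°.
Field: 264.07615/20 → 13 → N, 130.92307/10 → 13 → N; chars NN.
Square: 4.07615/2 → 2, 0.92307/1 → 0; chars 20.
Subsquare: 0.07615/0.0833333 → 0 → a, 0.92307/0.0416667 → 22 → w; chars aw.
Extended square: 0.07615/0.00833333 → 9, 0.00640/0.00416667 → 1; chars 91.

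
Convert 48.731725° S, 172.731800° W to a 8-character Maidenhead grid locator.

AE31pg24

Shift to the Maidenhead origin (180°W, 90°S): lon 7.26820, lat 41.26828.
Field (20°×10°, letters A–R): 7.26820/20 → 0 → A, 41.26828/10 → 4 → E; chars AE.
Square (2°×1°, digits 0–9): 7.26820/2 → 3, 1.26828/1 → 1; chars 31.
Subsquare (5′×2.5′, letters a–x): 1.26820/0.0833333 → 15 → p, 0.26828/0.0416667 → 6 → g; chars pg.
Extended square (30″×15″, digits 0–9): 0.01820/0.00833333 → 2, 0.01828/0.00416667 → 4; chars 24.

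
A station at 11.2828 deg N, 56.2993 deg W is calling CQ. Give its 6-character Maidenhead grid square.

Offset from 180°W / 90°S: lon 123.7007°, lat 101.2828°.
Field: 123.7007/20 → 6 → G, 101.2828/10 → 10 → K; chars GK.
Square: 3.7007/2 → 1, 1.2828/1 → 1; chars 11.
Subsquare: 1.7007/0.0833333 → 20 → u, 0.2828/0.0416667 → 6 → g; chars ug.

GK11ug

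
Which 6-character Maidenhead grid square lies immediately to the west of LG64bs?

Longitude subsquare b = 1; −1 → 0 = a.
The latitude characters are unchanged.

LG64as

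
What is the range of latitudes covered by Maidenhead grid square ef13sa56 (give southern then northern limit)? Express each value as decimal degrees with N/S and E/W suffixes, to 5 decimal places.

Field E=4, F=5: +4·20° lon, +5·10° lat → SW at lon -100°, lat -40°.
Square 1, 3: +1·2° lon, +3·1° lat → SW at lon -98°, lat -37°.
Subsquare s=18, a=0: +18·0.0833333° lon, +0·0.0416667° lat → SW at lon -96.5°, lat -37°.
Extended square 5, 6: +5·0.00833333° lon, +6·0.00416667° lat → SW at lon -96.4583°, lat -36.975°.
Cell spans 0.00833333° lon × 0.00416667° lat.
south 36.97500° S, north 36.97083° S.

36.97500° S, 36.97083° S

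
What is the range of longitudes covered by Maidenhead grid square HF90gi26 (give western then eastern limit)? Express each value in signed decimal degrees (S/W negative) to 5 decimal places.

-21.48333, -21.47500

Field H=7, F=5: +7·20° lon, +5·10° lat → SW at lon -40°, lat -40°.
Square 9, 0: +9·2° lon, +0·1° lat → SW at lon -22°, lat -40°.
Subsquare g=6, i=8: +6·0.0833333° lon, +8·0.0416667° lat → SW at lon -21.5°, lat -39.6667°.
Extended square 2, 6: +2·0.00833333° lon, +6·0.00416667° lat → SW at lon -21.4833°, lat -39.6417°.
Cell spans 0.00833333° lon × 0.00416667° lat.
west -21.48333, east -21.47500.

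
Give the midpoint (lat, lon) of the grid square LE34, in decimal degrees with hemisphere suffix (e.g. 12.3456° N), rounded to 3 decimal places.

45.500° S, 47.000° E

Field L=11, E=4: +11·20° lon, +4·10° lat → SW at lon 40°, lat -50°.
Square 3, 4: +3·2° lon, +4·1° lat → SW at lon 46°, lat -46°.
Cell spans 2° lon × 1° lat. Centre is SW corner plus half of each.
latitude 45.500° S, longitude 47.000° E.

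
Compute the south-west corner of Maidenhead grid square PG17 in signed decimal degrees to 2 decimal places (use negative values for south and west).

-23.00, 122.00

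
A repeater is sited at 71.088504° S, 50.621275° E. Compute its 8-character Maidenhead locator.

LB58hv48

Offset from 180°W / 90°S: lon 230.62127°, lat 18.91150°.
Field: lon ⌊230.62127/20⌋ = 11 → L; lat ⌊18.91150/10⌋ = 1 → B.
Square: lon ⌊10.62127/2⌋ = 5; lat ⌊8.91150/1⌋ = 8.
Subsquare: lon ⌊0.62127/0.0833333⌋ = 7 → h; lat ⌊0.91150/0.0416667⌋ = 21 → v.
Extended square: lon ⌊0.03794/0.00833333⌋ = 4; lat ⌊0.03650/0.00416667⌋ = 8.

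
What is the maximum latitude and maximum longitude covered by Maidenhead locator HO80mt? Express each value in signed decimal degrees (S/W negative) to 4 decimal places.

50.8333, -22.9167

Field H=7, O=14: +7·20° lon, +14·10° lat → SW at lon -40°, lat 50°.
Square 8, 0: +8·2° lon, +0·1° lat → SW at lon -24°, lat 50°.
Subsquare m=12, t=19: +12·0.0833333° lon, +19·0.0416667° lat → SW at lon -23°, lat 50.7917°.
Cell spans 0.0833333° lon × 0.0416667° lat. NE corner is SW corner plus one full cell.
latitude 50.8333, longitude -22.9167.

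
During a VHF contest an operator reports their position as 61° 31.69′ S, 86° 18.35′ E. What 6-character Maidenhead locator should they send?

Add 180° to longitude and 90° to latitude: 266.3058, 28.4718.
Field: 266.3058/20 → 13 → N, 28.4718/10 → 2 → C; chars NC.
Square: 6.3058/2 → 3, 8.4718/1 → 8; chars 38.
Subsquare: 0.3058/0.0833333 → 3 → d, 0.4718/0.0416667 → 11 → l; chars dl.

NC38dl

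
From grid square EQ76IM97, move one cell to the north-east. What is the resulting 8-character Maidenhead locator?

Longitude extended square 9; +1 → 10, wraps to 0, carry into subsquare.
Longitude subsquare i = 8; +1 → 9 = j.
Latitude extended square 7; +1 → 8.

EQ76jm08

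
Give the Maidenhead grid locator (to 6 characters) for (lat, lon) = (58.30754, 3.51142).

JO18sh

Shift to the Maidenhead origin (180°W, 90°S): lon 183.5114, lat 148.3075.
Field: lon ⌊183.5114/20⌋ = 9 → J; lat ⌊148.3075/10⌋ = 14 → O.
Square: lon ⌊3.5114/2⌋ = 1; lat ⌊8.3075/1⌋ = 8.
Subsquare: lon ⌊1.5114/0.0833333⌋ = 18 → s; lat ⌊0.3075/0.0416667⌋ = 7 → h.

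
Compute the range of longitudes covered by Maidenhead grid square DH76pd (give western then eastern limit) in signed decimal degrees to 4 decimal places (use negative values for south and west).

Field D=3, H=7: +3·20° lon, +7·10° lat → SW at lon -120°, lat -20°.
Square 7, 6: +7·2° lon, +6·1° lat → SW at lon -106°, lat -14°.
Subsquare p=15, d=3: +15·0.0833333° lon, +3·0.0416667° lat → SW at lon -104.75°, lat -13.875°.
Cell spans 0.0833333° lon × 0.0416667° lat.
west -104.7500, east -104.6667.

-104.7500, -104.6667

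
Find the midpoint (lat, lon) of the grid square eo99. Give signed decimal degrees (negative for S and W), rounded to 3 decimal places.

Field E=4, O=14: +4·20° lon, +14·10° lat → SW at lon -100°, lat 50°.
Square 9, 9: +9·2° lon, +9·1° lat → SW at lon -82°, lat 59°.
Cell spans 2° lon × 1° lat. Centre is SW corner plus half of each.
latitude 59.500, longitude -81.000.

59.500, -81.000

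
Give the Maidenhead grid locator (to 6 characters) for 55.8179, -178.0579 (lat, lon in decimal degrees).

AO05xt

Shift to the Maidenhead origin (180°W, 90°S): lon 1.9421, lat 145.8179.
Field (20°×10°, letters A–R): 1.9421/20 → 0 → A, 145.8179/10 → 14 → O; chars AO.
Square (2°×1°, digits 0–9): 1.9421/2 → 0, 5.8179/1 → 5; chars 05.
Subsquare (5′×2.5′, letters a–x): 1.9421/0.0833333 → 23 → x, 0.8179/0.0416667 → 19 → t; chars xt.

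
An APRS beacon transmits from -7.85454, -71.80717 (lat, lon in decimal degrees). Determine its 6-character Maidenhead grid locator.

Shift to the Maidenhead origin (180°W, 90°S): lon 108.1928, lat 82.1455.
Field (20°×10°, letters A–R): 108.1928/20 → 5 → F, 82.1455/10 → 8 → I; chars FI.
Square (2°×1°, digits 0–9): 8.1928/2 → 4, 2.1455/1 → 2; chars 42.
Subsquare (5′×2.5′, letters a–x): 0.1928/0.0833333 → 2 → c, 0.1455/0.0416667 → 3 → d; chars cd.

FI42cd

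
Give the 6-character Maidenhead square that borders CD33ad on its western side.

CD23xd

Longitude subsquare a = 0; −1 → -1, wraps to 23 = x, carry into square.
Longitude square 3; −1 → 2.
The latitude characters are unchanged.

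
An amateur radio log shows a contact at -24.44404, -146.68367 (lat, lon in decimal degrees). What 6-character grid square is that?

BG65pn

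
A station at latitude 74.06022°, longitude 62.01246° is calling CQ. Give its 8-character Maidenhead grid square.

MQ14ab14

Shift to the Maidenhead origin (180°W, 90°S): lon 242.01246, lat 164.06022.
Field: lon ⌊242.01246/20⌋ = 12 → M; lat ⌊164.06022/10⌋ = 16 → Q.
Square: lon ⌊2.01246/2⌋ = 1; lat ⌊4.06022/1⌋ = 4.
Subsquare: lon ⌊0.01246/0.0833333⌋ = 0 → a; lat ⌊0.06022/0.0416667⌋ = 1 → b.
Extended square: lon ⌊0.01246/0.00833333⌋ = 1; lat ⌊0.01855/0.00416667⌋ = 4.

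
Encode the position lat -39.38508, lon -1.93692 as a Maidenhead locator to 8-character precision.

IF90ao77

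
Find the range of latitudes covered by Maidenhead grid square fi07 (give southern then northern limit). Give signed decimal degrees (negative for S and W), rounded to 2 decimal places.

-3.00, -2.00

Field F=5, I=8: +5·20° lon, +8·10° lat → SW at lon -80°, lat -10°.
Square 0, 7: +0·2° lon, +7·1° lat → SW at lon -80°, lat -3°.
Cell spans 2° lon × 1° lat.
south -3.00, north -2.00.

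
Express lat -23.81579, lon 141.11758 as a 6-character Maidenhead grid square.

QG06ne

Add 180° to longitude and 90° to latitude: 321.1176, 66.1842.
Field (20°×10°, letters A–R): 321.1176/20 → 16 → Q, 66.1842/10 → 6 → G; chars QG.
Square (2°×1°, digits 0–9): 1.1176/2 → 0, 6.1842/1 → 6; chars 06.
Subsquare (5′×2.5′, letters a–x): 1.1176/0.0833333 → 13 → n, 0.1842/0.0416667 → 4 → e; chars ne.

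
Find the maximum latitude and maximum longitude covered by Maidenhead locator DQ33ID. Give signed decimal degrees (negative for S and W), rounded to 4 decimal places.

Field D=3, Q=16: +3·20° lon, +16·10° lat → SW at lon -120°, lat 70°.
Square 3, 3: +3·2° lon, +3·1° lat → SW at lon -114°, lat 73°.
Subsquare i=8, d=3: +8·0.0833333° lon, +3·0.0416667° lat → SW at lon -113.333°, lat 73.125°.
Cell spans 0.0833333° lon × 0.0416667° lat. NE corner is SW corner plus one full cell.
latitude 73.1667, longitude -113.2500.

73.1667, -113.2500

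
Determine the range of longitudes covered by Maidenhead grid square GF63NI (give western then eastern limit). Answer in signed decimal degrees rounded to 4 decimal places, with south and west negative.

Field G=6, F=5: +6·20° lon, +5·10° lat → SW at lon -60°, lat -40°.
Square 6, 3: +6·2° lon, +3·1° lat → SW at lon -48°, lat -37°.
Subsquare n=13, i=8: +13·0.0833333° lon, +8·0.0416667° lat → SW at lon -46.9167°, lat -36.6667°.
Cell spans 0.0833333° lon × 0.0416667° lat.
west -46.9167, east -46.8333.

-46.9167, -46.8333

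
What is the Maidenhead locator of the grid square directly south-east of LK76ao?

Longitude subsquare a = 0; +1 → 1 = b.
Latitude subsquare o = 14; −1 → 13 = n.

LK76bn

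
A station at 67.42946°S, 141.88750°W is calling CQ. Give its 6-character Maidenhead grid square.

Add 180° to longitude and 90° to latitude: 38.1125, 22.5705.
Field: lon ⌊38.1125/20⌋ = 1 → B; lat ⌊22.5705/10⌋ = 2 → C.
Square: lon ⌊18.1125/2⌋ = 9; lat ⌊2.5705/1⌋ = 2.
Subsquare: lon ⌊0.1125/0.0833333⌋ = 1 → b; lat ⌊0.5705/0.0416667⌋ = 13 → n.

BC92bn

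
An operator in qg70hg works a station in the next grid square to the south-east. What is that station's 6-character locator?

QG70if

Longitude subsquare h = 7; +1 → 8 = i.
Latitude subsquare g = 6; −1 → 5 = f.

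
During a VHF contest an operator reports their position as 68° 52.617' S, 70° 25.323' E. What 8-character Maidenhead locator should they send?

Add 180° to longitude and 90° to latitude: 250.42205, 21.12305.
Field (20°×10°, letters A–R): 250.42205/20 → 12 → M, 21.12305/10 → 2 → C; chars MC.
Square (2°×1°, digits 0–9): 10.42205/2 → 5, 1.12305/1 → 1; chars 51.
Subsquare (5′×2.5′, letters a–x): 0.42205/0.0833333 → 5 → f, 0.12305/0.0416667 → 2 → c; chars fc.
Extended square (30″×15″, digits 0–9): 0.00538/0.00833333 → 0, 0.03972/0.00416667 → 9; chars 09.

MC51fc09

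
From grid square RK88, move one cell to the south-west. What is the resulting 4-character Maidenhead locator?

Longitude square 8; −1 → 7.
Latitude square 8; −1 → 7.

RK77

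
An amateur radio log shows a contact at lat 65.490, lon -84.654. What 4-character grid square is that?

EP75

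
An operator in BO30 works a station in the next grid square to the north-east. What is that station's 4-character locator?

BO41

Longitude square 3; +1 → 4.
Latitude square 0; +1 → 1.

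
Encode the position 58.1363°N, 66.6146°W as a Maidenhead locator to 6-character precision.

FO68qd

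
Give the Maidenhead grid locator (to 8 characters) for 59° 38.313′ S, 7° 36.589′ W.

Add 180° to longitude and 90° to latitude: 172.39018, 30.36145.
Field: lon ⌊172.39018/20⌋ = 8 → I; lat ⌊30.36145/10⌋ = 3 → D.
Square: lon ⌊12.39018/2⌋ = 6; lat ⌊0.36145/1⌋ = 0.
Subsquare: lon ⌊0.39018/0.0833333⌋ = 4 → e; lat ⌊0.36145/0.0416667⌋ = 8 → i.
Extended square: lon ⌊0.05685/0.00833333⌋ = 6; lat ⌊0.02812/0.00416667⌋ = 6.

ID60ei66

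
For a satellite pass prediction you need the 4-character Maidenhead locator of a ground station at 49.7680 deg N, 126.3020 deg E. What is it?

PN39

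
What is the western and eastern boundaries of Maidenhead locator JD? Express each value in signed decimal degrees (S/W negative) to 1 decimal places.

Field J=9, D=3: +9·20° lon, +3·10° lat → SW at lon 0°, lat -60°.
Cell spans 20° lon × 10° lat.
west 0.0, east 20.0.

0.0, 20.0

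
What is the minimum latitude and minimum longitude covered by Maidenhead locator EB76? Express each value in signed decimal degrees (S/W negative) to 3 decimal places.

-74.000, -86.000

Field E=4, B=1: +4·20° lon, +1·10° lat → SW at lon -100°, lat -80°.
Square 7, 6: +7·2° lon, +6·1° lat → SW at lon -86°, lat -74°.
latitude -74.000, longitude -86.000.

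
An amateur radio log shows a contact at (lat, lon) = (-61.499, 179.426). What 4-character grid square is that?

RC98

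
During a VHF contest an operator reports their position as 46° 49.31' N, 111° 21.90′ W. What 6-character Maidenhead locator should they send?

DN46ht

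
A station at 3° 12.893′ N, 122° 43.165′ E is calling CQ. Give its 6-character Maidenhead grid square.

PJ13if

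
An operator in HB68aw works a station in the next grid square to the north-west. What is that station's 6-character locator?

Longitude subsquare a = 0; −1 → -1, wraps to 23 = x, carry into square.
Longitude square 6; −1 → 5.
Latitude subsquare w = 22; +1 → 23 = x.

HB58xx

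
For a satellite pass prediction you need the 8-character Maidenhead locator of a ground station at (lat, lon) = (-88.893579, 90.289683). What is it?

Shift to the Maidenhead origin (180°W, 90°S): lon 270.28968, lat 1.10642.
Field (20°×10°, letters A–R): 270.28968/20 → 13 → N, 1.10642/10 → 0 → A; chars NA.
Square (2°×1°, digits 0–9): 10.28968/2 → 5, 1.10642/1 → 1; chars 51.
Subsquare (5′×2.5′, letters a–x): 0.28968/0.0833333 → 3 → d, 0.10642/0.0416667 → 2 → c; chars dc.
Extended square (30″×15″, digits 0–9): 0.03968/0.00833333 → 4, 0.02309/0.00416667 → 5; chars 45.

NA51dc45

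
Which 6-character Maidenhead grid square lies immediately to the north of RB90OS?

RB90ot

Latitude subsquare s = 18; +1 → 19 = t.
The longitude characters are unchanged.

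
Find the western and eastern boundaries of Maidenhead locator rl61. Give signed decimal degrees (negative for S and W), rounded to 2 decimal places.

Field R=17, L=11: +17·20° lon, +11·10° lat → SW at lon 160°, lat 20°.
Square 6, 1: +6·2° lon, +1·1° lat → SW at lon 172°, lat 21°.
Cell spans 2° lon × 1° lat.
west 172.00, east 174.00.

172.00, 174.00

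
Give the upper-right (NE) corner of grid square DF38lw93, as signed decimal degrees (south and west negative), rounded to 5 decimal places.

-31.06667, -113.00000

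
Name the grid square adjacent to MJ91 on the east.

NJ01

Longitude square 9; +1 → 10, wraps to 0, carry into field.
Longitude field M = 12; +1 → 13 = N.
The latitude characters are unchanged.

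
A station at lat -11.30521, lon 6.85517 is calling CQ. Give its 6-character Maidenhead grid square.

Offset from 180°W / 90°S: lon 186.8552°, lat 78.6948°.
Field: 186.8552/20 → 9 → J, 78.6948/10 → 7 → H; chars JH.
Square: 6.8552/2 → 3, 8.6948/1 → 8; chars 38.
Subsquare: 0.8552/0.0833333 → 10 → k, 0.6948/0.0416667 → 16 → q; chars kq.

JH38kq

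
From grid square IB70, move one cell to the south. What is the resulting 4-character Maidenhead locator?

IA79

Latitude square 0; −1 → -1, wraps to 9, carry into field.
Latitude field B = 1; −1 → 0 = A.
The longitude characters are unchanged.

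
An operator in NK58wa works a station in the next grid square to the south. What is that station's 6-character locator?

Latitude subsquare a = 0; −1 → -1, wraps to 23 = x, carry into square.
Latitude square 8; −1 → 7.
The longitude characters are unchanged.

NK57wx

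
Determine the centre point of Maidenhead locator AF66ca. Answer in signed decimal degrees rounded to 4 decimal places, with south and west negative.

-33.9792, -167.7917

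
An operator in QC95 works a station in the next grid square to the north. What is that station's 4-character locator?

QC96

Latitude square 5; +1 → 6.
The longitude characters are unchanged.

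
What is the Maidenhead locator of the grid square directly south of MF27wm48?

MF27wm47

Latitude extended square 8; −1 → 7.
The longitude characters are unchanged.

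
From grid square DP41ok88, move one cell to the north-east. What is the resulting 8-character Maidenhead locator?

Longitude extended square 8; +1 → 9.
Latitude extended square 8; +1 → 9.

DP41ok99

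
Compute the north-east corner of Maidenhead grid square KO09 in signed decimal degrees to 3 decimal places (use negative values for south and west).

60.000, 22.000

Field K=10, O=14: +10·20° lon, +14·10° lat → SW at lon 20°, lat 50°.
Square 0, 9: +0·2° lon, +9·1° lat → SW at lon 20°, lat 59°.
Cell spans 2° lon × 1° lat. NE corner is SW corner plus one full cell.
latitude 60.000, longitude 22.000.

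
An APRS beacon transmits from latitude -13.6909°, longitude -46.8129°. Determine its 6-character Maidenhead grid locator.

GH66oh

Add 180° to longitude and 90° to latitude: 133.1871, 76.3091.
Field: lon ⌊133.1871/20⌋ = 6 → G; lat ⌊76.3091/10⌋ = 7 → H.
Square: lon ⌊13.1871/2⌋ = 6; lat ⌊6.3091/1⌋ = 6.
Subsquare: lon ⌊1.1871/0.0833333⌋ = 14 → o; lat ⌊0.3091/0.0416667⌋ = 7 → h.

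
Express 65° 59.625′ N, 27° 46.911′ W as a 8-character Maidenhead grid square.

HP65cx68

Add 180° to longitude and 90° to latitude: 152.21815, 155.99375.
Field (20°×10°, letters A–R): lon ⌊152.21815/20⌋ = 7 → H; lat ⌊155.99375/10⌋ = 15 → P.
Square (2°×1°, digits 0–9): lon ⌊12.21815/2⌋ = 6; lat ⌊5.99375/1⌋ = 5.
Subsquare (5′×2.5′, letters a–x): lon ⌊0.21815/0.0833333⌋ = 2 → c; lat ⌊0.99375/0.0416667⌋ = 23 → x.
Extended square (30″×15″, digits 0–9): lon ⌊0.05148/0.00833333⌋ = 6; lat ⌊0.03542/0.00416667⌋ = 8.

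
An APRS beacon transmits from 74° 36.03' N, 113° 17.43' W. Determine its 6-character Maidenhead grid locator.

Shift to the Maidenhead origin (180°W, 90°S): lon 66.7095, lat 164.6005.
Field: lon ⌊66.7095/20⌋ = 3 → D; lat ⌊164.6005/10⌋ = 16 → Q.
Square: lon ⌊6.7095/2⌋ = 3; lat ⌊4.6005/1⌋ = 4.
Subsquare: lon ⌊0.7095/0.0833333⌋ = 8 → i; lat ⌊0.6005/0.0416667⌋ = 14 → o.

DQ34io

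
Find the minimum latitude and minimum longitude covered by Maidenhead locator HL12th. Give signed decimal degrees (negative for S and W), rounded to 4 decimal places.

22.2917, -36.4167

Field H=7, L=11: +7·20° lon, +11·10° lat → SW at lon -40°, lat 20°.
Square 1, 2: +1·2° lon, +2·1° lat → SW at lon -38°, lat 22°.
Subsquare t=19, h=7: +19·0.0833333° lon, +7·0.0416667° lat → SW at lon -36.4167°, lat 22.2917°.
latitude 22.2917, longitude -36.4167.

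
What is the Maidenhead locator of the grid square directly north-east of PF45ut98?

PF45vt09

Longitude extended square 9; +1 → 10, wraps to 0, carry into subsquare.
Longitude subsquare u = 20; +1 → 21 = v.
Latitude extended square 8; +1 → 9.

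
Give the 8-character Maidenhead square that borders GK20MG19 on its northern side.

GK20mh10

Latitude extended square 9; +1 → 10, wraps to 0, carry into subsquare.
Latitude subsquare g = 6; +1 → 7 = h.
The longitude characters are unchanged.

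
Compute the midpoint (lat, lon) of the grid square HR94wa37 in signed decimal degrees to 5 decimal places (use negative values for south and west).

Field H=7, R=17: +7·20° lon, +17·10° lat → SW at lon -40°, lat 80°.
Square 9, 4: +9·2° lon, +4·1° lat → SW at lon -22°, lat 84°.
Subsquare w=22, a=0: +22·0.0833333° lon, +0·0.0416667° lat → SW at lon -20.1667°, lat 84°.
Extended square 3, 7: +3·0.00833333° lon, +7·0.00416667° lat → SW at lon -20.1417°, lat 84.0292°.
Cell spans 0.00833333° lon × 0.00416667° lat. Centre is SW corner plus half of each.
latitude 84.03125, longitude -20.13750.

84.03125, -20.13750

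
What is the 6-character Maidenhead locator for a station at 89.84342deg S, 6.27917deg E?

Shift to the Maidenhead origin (180°W, 90°S): lon 186.2792, lat 0.1566.
Field: 186.2792/20 → 9 → J, 0.1566/10 → 0 → A; chars JA.
Square: 6.2792/2 → 3, 0.1566/1 → 0; chars 30.
Subsquare: 0.2792/0.0833333 → 3 → d, 0.1566/0.0416667 → 3 → d; chars dd.

JA30dd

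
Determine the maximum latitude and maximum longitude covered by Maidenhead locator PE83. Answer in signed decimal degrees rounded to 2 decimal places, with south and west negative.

Field P=15, E=4: +15·20° lon, +4·10° lat → SW at lon 120°, lat -50°.
Square 8, 3: +8·2° lon, +3·1° lat → SW at lon 136°, lat -47°.
Cell spans 2° lon × 1° lat. NE corner is SW corner plus one full cell.
latitude -46.00, longitude 138.00.

-46.00, 138.00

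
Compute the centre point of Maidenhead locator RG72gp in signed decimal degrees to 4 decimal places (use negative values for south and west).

Field R=17, G=6: +17·20° lon, +6·10° lat → SW at lon 160°, lat -30°.
Square 7, 2: +7·2° lon, +2·1° lat → SW at lon 174°, lat -28°.
Subsquare g=6, p=15: +6·0.0833333° lon, +15·0.0416667° lat → SW at lon 174.5°, lat -27.375°.
Cell spans 0.0833333° lon × 0.0416667° lat. Centre is SW corner plus half of each.
latitude -27.3542, longitude 174.5417.

-27.3542, 174.5417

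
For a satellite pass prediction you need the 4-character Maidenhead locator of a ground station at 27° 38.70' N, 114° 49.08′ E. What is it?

Add 180° to longitude and 90° to latitude: 294.82, 117.64.
Field (20°×10°, letters A–R): 294.82/20 → 14 → O, 117.64/10 → 11 → L; chars OL.
Square (2°×1°, digits 0–9): 14.82/2 → 7, 7.64/1 → 7; chars 77.

OL77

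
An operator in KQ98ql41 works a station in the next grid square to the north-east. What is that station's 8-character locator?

KQ98ql52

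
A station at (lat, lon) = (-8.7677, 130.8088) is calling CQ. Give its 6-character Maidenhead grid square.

PI51jf

Add 180° to longitude and 90° to latitude: 310.8088, 81.2323.
Field: 310.8088/20 → 15 → P, 81.2323/10 → 8 → I; chars PI.
Square: 10.8088/2 → 5, 1.2323/1 → 1; chars 51.
Subsquare: 0.8088/0.0833333 → 9 → j, 0.2323/0.0416667 → 5 → f; chars jf.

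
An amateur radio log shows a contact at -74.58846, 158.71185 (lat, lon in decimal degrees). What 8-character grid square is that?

Shift to the Maidenhead origin (180°W, 90°S): lon 338.71185, lat 15.41154.
Field: 338.71185/20 → 16 → Q, 15.41154/10 → 1 → B; chars QB.
Square: 18.71185/2 → 9, 5.41154/1 → 5; chars 95.
Subsquare: 0.71185/0.0833333 → 8 → i, 0.41154/0.0416667 → 9 → j; chars ij.
Extended square: 0.04518/0.00833333 → 5, 0.03654/0.00416667 → 8; chars 58.

QB95ij58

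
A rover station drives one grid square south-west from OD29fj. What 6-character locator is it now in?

OD29ei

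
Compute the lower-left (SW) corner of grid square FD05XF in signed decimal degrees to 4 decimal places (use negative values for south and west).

-54.7917, -78.0833

Field F=5, D=3: +5·20° lon, +3·10° lat → SW at lon -80°, lat -60°.
Square 0, 5: +0·2° lon, +5·1° lat → SW at lon -80°, lat -55°.
Subsquare x=23, f=5: +23·0.0833333° lon, +5·0.0416667° lat → SW at lon -78.0833°, lat -54.7917°.
latitude -54.7917, longitude -78.0833.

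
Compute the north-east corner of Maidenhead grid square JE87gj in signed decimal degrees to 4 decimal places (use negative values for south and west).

Field J=9, E=4: +9·20° lon, +4·10° lat → SW at lon 0°, lat -50°.
Square 8, 7: +8·2° lon, +7·1° lat → SW at lon 16°, lat -43°.
Subsquare g=6, j=9: +6·0.0833333° lon, +9·0.0416667° lat → SW at lon 16.5°, lat -42.625°.
Cell spans 0.0833333° lon × 0.0416667° lat. NE corner is SW corner plus one full cell.
latitude -42.5833, longitude 16.5833.

-42.5833, 16.5833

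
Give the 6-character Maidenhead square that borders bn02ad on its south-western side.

AN92xc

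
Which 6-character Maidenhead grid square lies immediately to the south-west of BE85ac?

Longitude subsquare a = 0; −1 → -1, wraps to 23 = x, carry into square.
Longitude square 8; −1 → 7.
Latitude subsquare c = 2; −1 → 1 = b.

BE75xb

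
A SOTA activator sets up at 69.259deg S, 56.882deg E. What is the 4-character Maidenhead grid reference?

Shift to the Maidenhead origin (180°W, 90°S): lon 236.88, lat 20.74.
Field: 236.88/20 → 11 → L, 20.74/10 → 2 → C; chars LC.
Square: 16.88/2 → 8, 0.74/1 → 0; chars 80.

LC80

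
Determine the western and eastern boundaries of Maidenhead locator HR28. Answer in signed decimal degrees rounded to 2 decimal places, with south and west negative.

-36.00, -34.00

Field H=7, R=17: +7·20° lon, +17·10° lat → SW at lon -40°, lat 80°.
Square 2, 8: +2·2° lon, +8·1° lat → SW at lon -36°, lat 88°.
Cell spans 2° lon × 1° lat.
west -36.00, east -34.00.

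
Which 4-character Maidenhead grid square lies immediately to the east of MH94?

NH04

Longitude square 9; +1 → 10, wraps to 0, carry into field.
Longitude field M = 12; +1 → 13 = N.
The latitude characters are unchanged.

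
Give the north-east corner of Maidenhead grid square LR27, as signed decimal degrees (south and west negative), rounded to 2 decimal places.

Field L=11, R=17: +11·20° lon, +17·10° lat → SW at lon 40°, lat 80°.
Square 2, 7: +2·2° lon, +7·1° lat → SW at lon 44°, lat 87°.
Cell spans 2° lon × 1° lat. NE corner is SW corner plus one full cell.
latitude 88.00, longitude 46.00.

88.00, 46.00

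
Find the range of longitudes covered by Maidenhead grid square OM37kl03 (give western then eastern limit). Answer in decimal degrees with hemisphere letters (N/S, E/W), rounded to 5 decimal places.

106.83333° E, 106.84167° E

Field O=14, M=12: +14·20° lon, +12·10° lat → SW at lon 100°, lat 30°.
Square 3, 7: +3·2° lon, +7·1° lat → SW at lon 106°, lat 37°.
Subsquare k=10, l=11: +10·0.0833333° lon, +11·0.0416667° lat → SW at lon 106.833°, lat 37.4583°.
Extended square 0, 3: +0·0.00833333° lon, +3·0.00416667° lat → SW at lon 106.833°, lat 37.4708°.
Cell spans 0.00833333° lon × 0.00416667° lat.
west 106.83333° E, east 106.84167° E.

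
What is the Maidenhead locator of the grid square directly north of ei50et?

EI50eu

Latitude subsquare t = 19; +1 → 20 = u.
The longitude characters are unchanged.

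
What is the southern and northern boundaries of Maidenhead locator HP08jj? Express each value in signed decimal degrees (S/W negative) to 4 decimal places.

Field H=7, P=15: +7·20° lon, +15·10° lat → SW at lon -40°, lat 60°.
Square 0, 8: +0·2° lon, +8·1° lat → SW at lon -40°, lat 68°.
Subsquare j=9, j=9: +9·0.0833333° lon, +9·0.0416667° lat → SW at lon -39.25°, lat 68.375°.
Cell spans 0.0833333° lon × 0.0416667° lat.
south 68.3750, north 68.4167.

68.3750, 68.4167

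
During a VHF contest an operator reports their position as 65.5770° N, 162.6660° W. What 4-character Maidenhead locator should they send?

Offset from 180°W / 90°S: lon 17.33°, lat 155.58°.
Field: 17.33/20 → 0 → A, 155.58/10 → 15 → P; chars AP.
Square: 17.33/2 → 8, 5.58/1 → 5; chars 85.

AP85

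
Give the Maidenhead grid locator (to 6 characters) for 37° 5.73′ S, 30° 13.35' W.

Add 180° to longitude and 90° to latitude: 149.7775, 52.9045.
Field: 149.7775/20 → 7 → H, 52.9045/10 → 5 → F; chars HF.
Square: 9.7775/2 → 4, 2.9045/1 → 2; chars 42.
Subsquare: 1.7775/0.0833333 → 21 → v, 0.9045/0.0416667 → 21 → v; chars vv.

HF42vv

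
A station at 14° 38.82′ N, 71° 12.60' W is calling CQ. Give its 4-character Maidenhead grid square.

FK44

Shift to the Maidenhead origin (180°W, 90°S): lon 108.79, lat 104.65.
Field: lon ⌊108.79/20⌋ = 5 → F; lat ⌊104.65/10⌋ = 10 → K.
Square: lon ⌊8.79/2⌋ = 4; lat ⌊4.65/1⌋ = 4.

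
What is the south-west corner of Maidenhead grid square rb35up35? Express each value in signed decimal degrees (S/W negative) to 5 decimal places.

-74.35417, 167.69167

Field R=17, B=1: +17·20° lon, +1·10° lat → SW at lon 160°, lat -80°.
Square 3, 5: +3·2° lon, +5·1° lat → SW at lon 166°, lat -75°.
Subsquare u=20, p=15: +20·0.0833333° lon, +15·0.0416667° lat → SW at lon 167.667°, lat -74.375°.
Extended square 3, 5: +3·0.00833333° lon, +5·0.00416667° lat → SW at lon 167.692°, lat -74.3542°.
latitude -74.35417, longitude 167.69167.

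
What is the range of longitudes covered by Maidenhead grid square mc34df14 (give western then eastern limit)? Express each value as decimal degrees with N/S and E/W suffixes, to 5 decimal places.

Field M=12, C=2: +12·20° lon, +2·10° lat → SW at lon 60°, lat -70°.
Square 3, 4: +3·2° lon, +4·1° lat → SW at lon 66°, lat -66°.
Subsquare d=3, f=5: +3·0.0833333° lon, +5·0.0416667° lat → SW at lon 66.25°, lat -65.7917°.
Extended square 1, 4: +1·0.00833333° lon, +4·0.00416667° lat → SW at lon 66.2583°, lat -65.775°.
Cell spans 0.00833333° lon × 0.00416667° lat.
west 66.25833° E, east 66.26667° E.

66.25833° E, 66.26667° E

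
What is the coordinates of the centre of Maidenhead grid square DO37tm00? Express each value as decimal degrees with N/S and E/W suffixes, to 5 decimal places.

Field D=3, O=14: +3·20° lon, +14·10° lat → SW at lon -120°, lat 50°.
Square 3, 7: +3·2° lon, +7·1° lat → SW at lon -114°, lat 57°.
Subsquare t=19, m=12: +19·0.0833333° lon, +12·0.0416667° lat → SW at lon -112.417°, lat 57.5°.
Extended square 0, 0: +0·0.00833333° lon, +0·0.00416667° lat → SW at lon -112.417°, lat 57.5°.
Cell spans 0.00833333° lon × 0.00416667° lat. Centre is SW corner plus half of each.
latitude 57.50208° N, longitude 112.41250° W.

57.50208° N, 112.41250° W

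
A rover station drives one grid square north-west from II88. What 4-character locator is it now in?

Longitude square 8; −1 → 7.
Latitude square 8; +1 → 9.

II79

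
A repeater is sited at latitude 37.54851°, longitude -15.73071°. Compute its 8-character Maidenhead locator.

Shift to the Maidenhead origin (180°W, 90°S): lon 164.26929, lat 127.54851.
Field: 164.26929/20 → 8 → I, 127.54851/10 → 12 → M; chars IM.
Square: 4.26929/2 → 2, 7.54851/1 → 7; chars 27.
Subsquare: 0.26929/0.0833333 → 3 → d, 0.54851/0.0416667 → 13 → n; chars dn.
Extended square: 0.01929/0.00833333 → 2, 0.00684/0.00416667 → 1; chars 21.

IM27dn21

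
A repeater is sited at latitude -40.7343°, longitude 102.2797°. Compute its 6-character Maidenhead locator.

Offset from 180°W / 90°S: lon 282.2797°, lat 49.2657°.
Field: 282.2797/20 → 14 → O, 49.2657/10 → 4 → E; chars OE.
Square: 2.2797/2 → 1, 9.2657/1 → 9; chars 19.
Subsquare: 0.2797/0.0833333 → 3 → d, 0.2657/0.0416667 → 6 → g; chars dg.

OE19dg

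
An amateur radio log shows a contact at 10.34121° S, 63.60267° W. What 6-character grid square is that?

FH89ep

Shift to the Maidenhead origin (180°W, 90°S): lon 116.3973, lat 79.6588.
Field: 116.3973/20 → 5 → F, 79.6588/10 → 7 → H; chars FH.
Square: 16.3973/2 → 8, 9.6588/1 → 9; chars 89.
Subsquare: 0.3973/0.0833333 → 4 → e, 0.6588/0.0416667 → 15 → p; chars ep.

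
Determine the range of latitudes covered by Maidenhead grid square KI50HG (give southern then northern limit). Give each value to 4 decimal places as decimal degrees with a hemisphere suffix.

Field K=10, I=8: +10·20° lon, +8·10° lat → SW at lon 20°, lat -10°.
Square 5, 0: +5·2° lon, +0·1° lat → SW at lon 30°, lat -10°.
Subsquare h=7, g=6: +7·0.0833333° lon, +6·0.0416667° lat → SW at lon 30.5833°, lat -9.75°.
Cell spans 0.0833333° lon × 0.0416667° lat.
south 9.7500° S, north 9.7083° S.

9.7500° S, 9.7083° S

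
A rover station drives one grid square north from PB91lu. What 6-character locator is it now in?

PB91lv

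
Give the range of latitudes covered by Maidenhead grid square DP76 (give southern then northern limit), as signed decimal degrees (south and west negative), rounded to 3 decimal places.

66.000, 67.000

Field D=3, P=15: +3·20° lon, +15·10° lat → SW at lon -120°, lat 60°.
Square 7, 6: +7·2° lon, +6·1° lat → SW at lon -106°, lat 66°.
Cell spans 2° lon × 1° lat.
south 66.000, north 67.000.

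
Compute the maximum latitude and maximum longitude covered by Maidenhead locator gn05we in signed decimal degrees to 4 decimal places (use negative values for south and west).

45.2083, -58.0833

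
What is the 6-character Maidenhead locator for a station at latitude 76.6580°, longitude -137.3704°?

Offset from 180°W / 90°S: lon 42.6296°, lat 166.6580°.
Field: 42.6296/20 → 2 → C, 166.6580/10 → 16 → Q; chars CQ.
Square: 2.6296/2 → 1, 6.6580/1 → 6; chars 16.
Subsquare: 0.6296/0.0833333 → 7 → h, 0.6580/0.0416667 → 15 → p; chars hp.

CQ16hp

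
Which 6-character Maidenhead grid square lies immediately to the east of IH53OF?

IH53pf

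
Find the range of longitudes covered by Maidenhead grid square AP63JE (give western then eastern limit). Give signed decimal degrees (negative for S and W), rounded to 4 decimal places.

Field A=0, P=15: +0·20° lon, +15·10° lat → SW at lon -180°, lat 60°.
Square 6, 3: +6·2° lon, +3·1° lat → SW at lon -168°, lat 63°.
Subsquare j=9, e=4: +9·0.0833333° lon, +4·0.0416667° lat → SW at lon -167.25°, lat 63.1667°.
Cell spans 0.0833333° lon × 0.0416667° lat.
west -167.2500, east -167.1667.

-167.2500, -167.1667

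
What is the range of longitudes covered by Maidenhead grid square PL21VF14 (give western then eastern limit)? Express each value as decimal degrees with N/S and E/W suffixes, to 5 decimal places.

125.75833° E, 125.76667° E

Field P=15, L=11: +15·20° lon, +11·10° lat → SW at lon 120°, lat 20°.
Square 2, 1: +2·2° lon, +1·1° lat → SW at lon 124°, lat 21°.
Subsquare v=21, f=5: +21·0.0833333° lon, +5·0.0416667° lat → SW at lon 125.75°, lat 21.2083°.
Extended square 1, 4: +1·0.00833333° lon, +4·0.00416667° lat → SW at lon 125.758°, lat 21.225°.
Cell spans 0.00833333° lon × 0.00416667° lat.
west 125.75833° E, east 125.76667° E.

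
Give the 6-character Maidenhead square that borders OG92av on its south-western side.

OG82xu

Longitude subsquare a = 0; −1 → -1, wraps to 23 = x, carry into square.
Longitude square 9; −1 → 8.
Latitude subsquare v = 21; −1 → 20 = u.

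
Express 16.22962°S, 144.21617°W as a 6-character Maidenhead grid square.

BH73vs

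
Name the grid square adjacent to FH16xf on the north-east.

FH26ag

Longitude subsquare x = 23; +1 → 24, wraps to 0 = a, carry into square.
Longitude square 1; +1 → 2.
Latitude subsquare f = 5; +1 → 6 = g.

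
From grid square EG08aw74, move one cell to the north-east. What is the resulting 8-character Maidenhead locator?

Longitude extended square 7; +1 → 8.
Latitude extended square 4; +1 → 5.

EG08aw85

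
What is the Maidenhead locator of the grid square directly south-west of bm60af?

Longitude subsquare a = 0; −1 → -1, wraps to 23 = x, carry into square.
Longitude square 6; −1 → 5.
Latitude subsquare f = 5; −1 → 4 = e.

BM50xe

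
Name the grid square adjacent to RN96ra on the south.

Latitude subsquare a = 0; −1 → -1, wraps to 23 = x, carry into square.
Latitude square 6; −1 → 5.
The longitude characters are unchanged.

RN95rx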